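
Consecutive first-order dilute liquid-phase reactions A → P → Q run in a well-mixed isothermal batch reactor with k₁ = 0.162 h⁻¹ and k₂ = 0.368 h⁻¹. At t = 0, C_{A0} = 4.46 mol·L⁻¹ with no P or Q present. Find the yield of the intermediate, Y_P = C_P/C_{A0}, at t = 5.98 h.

The intermediate concentration in a first-order A→B→C sequence is C_P = k₁C_{A0}(e^(−k₁t) − e^(−k₂t))/(k₂−k₁).
e^(−k₁t) = e^(−0.162×5.98) = e^(−0.9688) = 0.3796; e^(−k₂t) = e^(−2.201) = 0.1107.
C_P = 0.162×4.46/(0.368−0.162) × (0.3796−0.1107) = 3.507×0.2688 = 0.9429 mol·L⁻¹.
Y_P = C_P/C_{A0} = 0.9429/4.46 = 0.211.

0.211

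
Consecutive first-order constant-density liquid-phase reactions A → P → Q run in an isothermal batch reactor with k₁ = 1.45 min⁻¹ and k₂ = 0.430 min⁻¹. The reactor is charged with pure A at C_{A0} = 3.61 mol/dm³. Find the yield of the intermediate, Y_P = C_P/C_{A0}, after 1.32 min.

0.596

For first-order series with pure A initially, C_P(t) = k₁C_{A0}/(k₂−k₁)·(e^(−k₁t) − e^(−k₂t)).
e^(−k₁t) = e^(−1.45×1.32) = e^(−1.914) = 0.1475; e^(−k₂t) = e^(−0.5676) = 0.5669.
C_P = 1.45×3.61/(0.430−1.45) × (0.1475−0.5669) = (-5.132)×(-0.4194) = 2.152 mol/dm³.
Y_P = C_P/C_{A0} = 2.152/3.61 = 0.596.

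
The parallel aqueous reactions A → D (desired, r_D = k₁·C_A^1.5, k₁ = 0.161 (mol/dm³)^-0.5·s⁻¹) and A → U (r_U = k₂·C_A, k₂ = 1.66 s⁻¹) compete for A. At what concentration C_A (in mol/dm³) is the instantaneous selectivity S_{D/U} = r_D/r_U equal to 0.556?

32.9 mol/dm³

S_{D/U} = (k₁/k₂)·C_A^0.5 ⇒ C_A = (S·k₂/k₁)^(2).
= (0.556×1.66/0.161)^(2) = (5.733)^(2) = 32.9 mol/dm³.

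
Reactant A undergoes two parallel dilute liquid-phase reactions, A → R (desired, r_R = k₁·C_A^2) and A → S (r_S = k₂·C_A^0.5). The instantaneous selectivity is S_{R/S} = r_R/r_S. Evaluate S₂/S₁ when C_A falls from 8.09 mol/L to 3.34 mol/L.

S_{R/S} = (k₁/k₂)·C_A^1.5, so S₂/S₁ = (C_{A,2}/C_{A,1})^1.5.
= (3.34/8.09)^1.5 = (0.4129)^1.5 = 0.265.
Selectivity toward R falls as C_A falls — high-concentration operation is favoured.

0.265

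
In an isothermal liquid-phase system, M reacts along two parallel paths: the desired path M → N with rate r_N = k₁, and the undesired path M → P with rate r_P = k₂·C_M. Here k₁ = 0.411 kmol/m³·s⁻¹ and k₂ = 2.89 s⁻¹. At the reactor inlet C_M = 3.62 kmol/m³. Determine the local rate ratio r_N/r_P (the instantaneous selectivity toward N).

0.0393

S_{N/P} = r_N/r_P = (k₁)/(k₂·C_M) = (k₁/k₂)·C_M⁻¹.
= (0.411) / (2.89×3.620) = 0.4110/10.46 = 0.0393.
The undesired path is higher order in M, so low C_M (CSTR or dilute feed) favours N.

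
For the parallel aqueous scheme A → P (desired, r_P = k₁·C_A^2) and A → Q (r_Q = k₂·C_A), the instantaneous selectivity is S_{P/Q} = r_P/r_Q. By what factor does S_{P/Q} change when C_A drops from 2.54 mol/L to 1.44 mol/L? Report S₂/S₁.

0.567

S_{P/Q} = (k₁/k₂)·C_A, so S₂/S₁ = (C_{A,2}/C_{A,1}).
= 1.44/2.54 = 0.567.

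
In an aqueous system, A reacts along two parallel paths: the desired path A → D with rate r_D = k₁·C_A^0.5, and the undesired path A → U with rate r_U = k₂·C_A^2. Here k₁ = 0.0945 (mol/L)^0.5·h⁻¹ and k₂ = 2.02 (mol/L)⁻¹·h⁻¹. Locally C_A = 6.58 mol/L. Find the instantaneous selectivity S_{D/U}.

S_{D/U} = r_D/r_U = (k₁·C_A^0.5)/(k₂·C_A^2) = (k₁/k₂)·C_A^-1.5.
= (0.0945×6.580^0.5) / (2.02×6.580^2) = 0.2424/87.46 = 0.00277.
The undesired path is higher order in A, so low C_A (CSTR or dilute feed) favours D.

0.00277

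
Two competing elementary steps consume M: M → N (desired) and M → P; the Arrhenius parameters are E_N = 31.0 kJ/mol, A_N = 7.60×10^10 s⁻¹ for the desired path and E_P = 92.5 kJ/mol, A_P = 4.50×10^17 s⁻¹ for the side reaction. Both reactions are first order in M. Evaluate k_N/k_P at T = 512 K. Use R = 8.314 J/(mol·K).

Since both paths have the same order in M, the concentration cancels and S_{N/P} = k_N/k_P = (A_N/A_P)·exp[(E_P−E_N)/(RT)].
(E_P−E_N)/(RT) = (92.5−31.0)×10³/(8.314×512) = 61500/4257 = 14.45.
k_N/k_P = (7.60×10^10/4.50×10^17)·exp(14.45) = 1.689×10^-7 × 1.882×10^6 = 0.318.

0.318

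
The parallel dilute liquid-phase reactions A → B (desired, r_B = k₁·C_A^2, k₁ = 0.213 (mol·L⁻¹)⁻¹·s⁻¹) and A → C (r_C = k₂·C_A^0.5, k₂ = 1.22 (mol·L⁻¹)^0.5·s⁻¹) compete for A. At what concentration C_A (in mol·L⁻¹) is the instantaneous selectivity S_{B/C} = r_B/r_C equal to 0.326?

S_{B/C} = (k₁/k₂)·C_A^1.5 ⇒ C_A = (S·k₂/k₁)^(1/1.5).
= (0.326×1.22/0.213)^(0.6667) = (1.867)^(0.6667) = 1.52 mol·L⁻¹.

1.52 mol·L⁻¹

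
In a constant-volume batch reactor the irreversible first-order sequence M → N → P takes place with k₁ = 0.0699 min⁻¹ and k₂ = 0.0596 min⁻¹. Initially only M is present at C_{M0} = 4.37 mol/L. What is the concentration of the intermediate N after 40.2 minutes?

0.916 mol/L

For first-order series with pure M initially, C_N(t) = k₁C_{M0}/(k₂−k₁)·(e^(−k₁t) − e^(−k₂t)).
e^(−k₁t) = e^(−0.0699×40.2) = e^(−2.810) = 0.06021; e^(−k₂t) = e^(−2.396) = 0.09109.
C_N = 0.0699×4.37/(0.0596−0.0699) × (0.06021−0.09109) = (-29.66)×(-0.03088) = 0.9159 mol/L.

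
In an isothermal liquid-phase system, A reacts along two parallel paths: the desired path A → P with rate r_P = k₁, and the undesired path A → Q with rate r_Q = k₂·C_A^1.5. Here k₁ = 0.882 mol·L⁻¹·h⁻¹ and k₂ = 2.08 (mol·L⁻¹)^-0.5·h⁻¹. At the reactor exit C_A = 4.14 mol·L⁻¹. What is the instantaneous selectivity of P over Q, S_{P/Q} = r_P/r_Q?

S_{P/Q} = r_P/r_Q = (k₁)/(k₂·C_A^1.5) = (k₁/k₂)·C_A^-1.5.
= (0.882) / (2.08×4.140^1.5) = 0.8820/17.52 = 0.0503.
The undesired path is higher order in A, so low C_A (CSTR or dilute feed) favours P.

0.0503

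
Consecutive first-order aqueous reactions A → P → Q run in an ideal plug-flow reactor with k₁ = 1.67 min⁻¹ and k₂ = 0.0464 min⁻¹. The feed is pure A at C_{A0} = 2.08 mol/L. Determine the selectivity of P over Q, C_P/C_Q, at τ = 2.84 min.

9.05

Solving the coupled first-order balances gives C_P(τ) = [k₁/(k₂−k₁)]·C_{A0}·(e^(−k₁τ) − e^(−k₂τ)).
e^(−k₁τ) = e^(−1.67×2.84) = e^(−4.743) = 0.008714; e^(−k₂τ) = e^(−0.1318) = 0.8765.
C_P = 1.67×2.08/(0.0464−1.67) × (0.008714−0.8765) = (-2.139)×(-0.8678) = 1.857 mol/L.
C_A = C_{A0}e^(−k₁τ) = 0.01813 mol/L, so C_Q = C_{A0}−C_A−C_P = 0.2052 mol/L; C_P/C_Q = 9.05.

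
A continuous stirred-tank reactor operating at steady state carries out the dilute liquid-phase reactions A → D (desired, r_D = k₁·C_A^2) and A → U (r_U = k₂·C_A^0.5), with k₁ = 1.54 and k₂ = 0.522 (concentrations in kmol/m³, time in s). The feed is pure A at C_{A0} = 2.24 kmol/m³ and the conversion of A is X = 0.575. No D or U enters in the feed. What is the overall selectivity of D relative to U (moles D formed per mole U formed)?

2.74

Exit C_A = C_{A0}(1−X) = 2.24×0.425 = 0.9520 kmol/m³.
A CSTR operates uniformly at the exit composition, giving r_D = 1.396 and r_U = 0.5093 (each k·C_A^n at C_A = 0.9520).
Overall selectivity = C_D/C_U = r_Dτ/(r_Uτ) = r_D/r_U = 2.74.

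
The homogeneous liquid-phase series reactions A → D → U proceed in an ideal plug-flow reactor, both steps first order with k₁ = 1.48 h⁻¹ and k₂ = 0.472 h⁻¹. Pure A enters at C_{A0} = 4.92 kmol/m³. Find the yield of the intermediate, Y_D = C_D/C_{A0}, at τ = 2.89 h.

0.355

For first-order series with pure A initially, C_D(τ) = k₁C_{A0}/(k₂−k₁)·(e^(−k₁τ) − e^(−k₂τ)).
e^(−k₁τ) = e^(−1.48×2.89) = e^(−4.277) = 0.01388; e^(−k₂τ) = e^(−1.364) = 0.2556.
C_D = 1.48×4.92/(0.472−1.48) × (0.01388−0.2556) = (-7.224)×(-0.2417) = 1.746 kmol/m³.
Y_D = C_D/C_{A0} = 1.746/4.92 = 0.355.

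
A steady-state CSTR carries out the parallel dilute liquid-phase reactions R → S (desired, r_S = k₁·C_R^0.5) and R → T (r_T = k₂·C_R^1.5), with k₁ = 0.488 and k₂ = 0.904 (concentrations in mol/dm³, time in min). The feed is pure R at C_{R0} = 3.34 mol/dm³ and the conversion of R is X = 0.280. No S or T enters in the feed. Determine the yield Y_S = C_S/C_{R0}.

Exit C_R = C_{R0}(1−X) = 3.34×0.720 = 2.405 mol/dm³.
A CSTR operates uniformly at the exit composition, giving r_S = 0.7568 and r_T = 3.371 (each k·C_R^n at C_R = 2.405).
Fraction of consumed R going to S: r_S/(r_S+r_T) = 0.1833.
C_S = 0.1833·C_{R0}·X = 0.1833×3.34×0.280 = 0.171 mol/dm³; Y_S = C_S/C_{R0} = 0.0513.

0.0513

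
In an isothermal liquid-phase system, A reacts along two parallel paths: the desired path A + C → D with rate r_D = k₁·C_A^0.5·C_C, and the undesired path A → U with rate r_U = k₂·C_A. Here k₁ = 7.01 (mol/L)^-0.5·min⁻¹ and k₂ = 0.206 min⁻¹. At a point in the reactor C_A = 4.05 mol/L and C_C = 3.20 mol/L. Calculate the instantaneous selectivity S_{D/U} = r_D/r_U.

S_{D/U} = r_D/r_U = (k₁·C_A^0.5·C_C)/(k₂·C_A) = (k₁/k₂)·C_A^-0.5·C_C.
= (7.01×4.050^0.5×3.200) / (0.206×4.050) = 45.14/0.8343 = 54.1.
The undesired path is higher order in A, so low C_A (CSTR or dilute feed) favours D.

54.1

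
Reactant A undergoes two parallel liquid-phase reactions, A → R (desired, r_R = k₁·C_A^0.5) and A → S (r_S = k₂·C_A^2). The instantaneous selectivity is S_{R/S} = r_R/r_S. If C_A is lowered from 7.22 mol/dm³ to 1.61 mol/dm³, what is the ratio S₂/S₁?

9.50

S_{R/S} = (k₁/k₂)·C_A^-1.5, so S₂/S₁ = (C_{A,2}/C_{A,1})^-1.5.
= (1.61/7.22)^(-1.5) = (0.2230)^(-1.5) = 9.50.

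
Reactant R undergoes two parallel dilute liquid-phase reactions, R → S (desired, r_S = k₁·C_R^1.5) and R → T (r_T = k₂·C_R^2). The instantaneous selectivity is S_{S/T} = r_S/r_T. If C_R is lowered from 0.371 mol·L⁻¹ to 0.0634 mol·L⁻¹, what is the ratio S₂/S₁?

2.42

S_{S/T} = (k₁/k₂)·C_R^-0.5, so S₂/S₁ = (C_{R,2}/C_{R,1})^-0.5.
= (0.0634/0.371)^(-0.5) = (0.1709)^(-0.5) = 2.42.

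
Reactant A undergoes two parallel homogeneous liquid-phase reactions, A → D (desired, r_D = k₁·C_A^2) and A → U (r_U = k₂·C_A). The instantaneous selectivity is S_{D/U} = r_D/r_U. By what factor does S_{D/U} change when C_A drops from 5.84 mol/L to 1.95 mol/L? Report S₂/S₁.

S_{D/U} = (k₁/k₂)·C_A, so S₂/S₁ = (C_{A,2}/C_{A,1}).
= 1.95/5.84 = 0.334.

0.334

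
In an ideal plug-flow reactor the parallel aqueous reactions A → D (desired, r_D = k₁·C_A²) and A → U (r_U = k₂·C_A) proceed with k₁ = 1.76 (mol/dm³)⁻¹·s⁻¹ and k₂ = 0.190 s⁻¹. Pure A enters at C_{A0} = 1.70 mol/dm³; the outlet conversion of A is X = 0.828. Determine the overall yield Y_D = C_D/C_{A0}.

C_A = C_{A0}(1−X) = 0.2924 mol/dm³.
Along a PFR/batch, dC_U/dC_A = −r_U/(r_D+r_U) = −k₂/(k₂+k₁·C_A).
Integrating from C_{A0} to C_A: C_U = (0.190/1.76)·ln[(0.190+1.76·1.70)/(0.190+1.76·0.292)] = 0.1080·ln(3.182/0.7046) = 0.1628 mol/dm³.
Then C_D = (C_{A0}−C_A) − C_U = 1.408 − 0.1628 = 1.245 mol/dm³.
Y_D = C_D/C_{A0} = 1.245/1.70 = 0.732.

0.732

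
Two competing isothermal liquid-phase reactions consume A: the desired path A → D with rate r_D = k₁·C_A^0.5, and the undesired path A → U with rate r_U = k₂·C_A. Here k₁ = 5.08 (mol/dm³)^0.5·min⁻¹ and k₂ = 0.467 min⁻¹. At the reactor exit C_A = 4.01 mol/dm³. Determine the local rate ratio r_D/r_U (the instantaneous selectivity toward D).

5.43

S_{D/U} = r_D/r_U = (k₁·C_A^0.5)/(k₂·C_A) = (k₁/k₂)·C_A^-0.5.
= (5.08×4.010^0.5) / (0.467×4.010) = 10.17/1.873 = 5.43.
The undesired path is higher order in A, so low C_A (CSTR or dilute feed) favours D.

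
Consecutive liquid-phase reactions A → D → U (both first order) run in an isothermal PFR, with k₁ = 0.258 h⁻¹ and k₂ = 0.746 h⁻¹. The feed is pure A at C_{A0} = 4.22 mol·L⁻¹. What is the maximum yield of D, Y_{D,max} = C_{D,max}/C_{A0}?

Evaluating C_D at τ_opt = ln(k₂/k₁)/(k₂−k₁) gives C_{D,max}/C_{A0} = (k₁/k₂)^[k₂/(k₂−k₁)].
= (0.258/0.746)^(0.746/(0.746−0.258)) = (0.3458)^(1.529) = 0.1973.

0.197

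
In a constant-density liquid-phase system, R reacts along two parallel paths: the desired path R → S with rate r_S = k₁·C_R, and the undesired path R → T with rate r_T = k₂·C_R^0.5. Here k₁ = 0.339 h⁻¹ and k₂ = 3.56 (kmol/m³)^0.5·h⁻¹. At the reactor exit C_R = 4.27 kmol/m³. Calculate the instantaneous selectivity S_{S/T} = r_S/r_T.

0.197

S_{S/T} = r_S/r_T = (k₁·C_R)/(k₂·C_R^0.5) = (k₁/k₂)·C_R^0.5.
= (0.339×4.270) / (3.56×4.270^0.5) = 1.448/7.356 = 0.197.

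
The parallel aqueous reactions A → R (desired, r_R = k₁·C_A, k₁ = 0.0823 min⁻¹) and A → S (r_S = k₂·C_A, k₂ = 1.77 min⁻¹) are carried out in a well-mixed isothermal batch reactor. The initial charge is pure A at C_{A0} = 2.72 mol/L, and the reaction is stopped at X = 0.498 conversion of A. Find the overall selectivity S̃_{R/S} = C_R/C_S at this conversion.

0.0465

C_A = C_{A0}(1−X) = 1.365 mol/L.
Both paths are first order in A, so the instantaneous fraction to R is constant: dC_R/d(−C_A) = k₁/(k₁+k₂) = 0.04443.
C_R = 0.04443·(C_{A0}−C_A) = 0.04443×1.355 = 0.0602 mol/L.
C_S = (C_{A0}−C_A)−C_R = 1.294 mol/L; S̃_{R/S} = 0.06018/1.294 = 0.0465.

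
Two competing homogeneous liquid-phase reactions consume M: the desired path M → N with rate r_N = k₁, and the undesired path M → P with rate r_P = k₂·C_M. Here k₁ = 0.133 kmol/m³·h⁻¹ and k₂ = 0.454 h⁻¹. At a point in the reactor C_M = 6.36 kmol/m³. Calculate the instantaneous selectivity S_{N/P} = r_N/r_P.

0.0461

S_{N/P} = r_N/r_P = (k₁)/(k₂·C_M) = (k₁/k₂)·C_M⁻¹.
= (0.133) / (0.454×6.360) = 0.1330/2.887 = 0.0461.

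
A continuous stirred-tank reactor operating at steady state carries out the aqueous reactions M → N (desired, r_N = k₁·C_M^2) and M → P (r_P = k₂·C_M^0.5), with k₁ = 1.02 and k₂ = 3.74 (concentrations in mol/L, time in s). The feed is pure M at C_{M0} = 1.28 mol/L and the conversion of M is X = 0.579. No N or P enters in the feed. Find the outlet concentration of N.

0.0722 mol/L

Exit C_M = C_{M0}(1−X) = 1.28×0.421 = 0.5389 mol/L.
A CSTR operates uniformly at the exit composition, giving r_N = 0.2962 and r_P = 2.745 (each k·C_M^n at C_M = 0.5389).
Fraction of consumed M going to N: r_N/(r_N+r_P) = 0.09738.
C_N = 0.09738·C_{M0}·X = 0.09738×1.28×0.579 = 0.0722 mol/L.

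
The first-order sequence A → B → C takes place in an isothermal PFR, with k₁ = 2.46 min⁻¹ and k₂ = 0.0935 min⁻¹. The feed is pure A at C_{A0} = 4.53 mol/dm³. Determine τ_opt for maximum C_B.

1.38 min

The intermediate peaks when r₁ = r₂, i.e. k₁e^(−k₁τ) = k₂e^(−k₂τ), giving τ_opt = ln(k₂/k₁)/(k₂−k₁).
= ln(0.0935/2.46)/(0.0935−2.46) = ln(0.03801)/-2.366 = -3.270/-2.366 = 1.38 min.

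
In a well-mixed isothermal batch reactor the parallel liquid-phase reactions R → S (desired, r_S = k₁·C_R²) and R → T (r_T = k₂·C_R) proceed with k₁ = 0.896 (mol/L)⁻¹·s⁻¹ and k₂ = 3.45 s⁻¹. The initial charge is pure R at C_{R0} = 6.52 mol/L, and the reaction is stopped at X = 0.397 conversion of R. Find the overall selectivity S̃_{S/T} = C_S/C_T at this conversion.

1.34

C_R = C_{R0}(1−X) = 3.932 mol/L.
Along a PFR/batch, dC_T/dC_R = −r_T/(r_S+r_T) = −k₂/(k₂+k₁·C_R).
Integrating from C_{R0} to C_R: C_T = (3.45/0.896)·ln[(3.45+0.896·6.52)/(3.45+0.896·3.93)] = 3.850·ln(9.292/6.973) = 1.106 mol/L.
Then C_S = (C_{R0}−C_R) − C_T = 2.588 − 1.106 = 1.483 mol/L.
S̃_{S/T} = C_S/C_T = 1.483/1.106 = 1.34.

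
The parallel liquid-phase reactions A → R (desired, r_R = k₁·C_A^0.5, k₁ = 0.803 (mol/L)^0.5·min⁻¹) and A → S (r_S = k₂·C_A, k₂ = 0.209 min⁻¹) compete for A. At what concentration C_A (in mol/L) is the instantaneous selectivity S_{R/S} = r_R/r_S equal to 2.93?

1.72 mol/L

S_{R/S} = (k₁/k₂)·C_A^-0.5 ⇒ C_A = (S·k₂/k₁)^(-2).
= (2.93×0.209/0.803)^(-2) = (0.7626)^(-2) = 1.72 mol/L.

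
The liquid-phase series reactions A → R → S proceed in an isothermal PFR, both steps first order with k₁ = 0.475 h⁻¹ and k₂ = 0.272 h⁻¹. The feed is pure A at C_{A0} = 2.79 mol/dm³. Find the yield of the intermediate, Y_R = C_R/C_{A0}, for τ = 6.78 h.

0.277

For first-order series with pure A initially, C_R(τ) = k₁C_{A0}/(k₂−k₁)·(e^(−k₁τ) − e^(−k₂τ)).
e^(−k₁τ) = e^(−0.475×6.78) = e^(−3.220) = 0.03994; e^(−k₂τ) = e^(−1.844) = 0.1582.
C_R = 0.475×2.79/(0.272−0.475) × (0.03994−0.1582) = (-6.528)×(-0.1182) = 0.7718 mol/dm³.
Y_R = C_R/C_{A0} = 0.7718/2.79 = 0.277.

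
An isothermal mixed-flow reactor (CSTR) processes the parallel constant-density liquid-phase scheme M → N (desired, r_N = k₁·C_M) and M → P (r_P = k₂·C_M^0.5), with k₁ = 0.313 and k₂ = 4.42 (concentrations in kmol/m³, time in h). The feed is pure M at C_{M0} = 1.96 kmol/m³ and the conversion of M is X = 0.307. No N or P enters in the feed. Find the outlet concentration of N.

Exit C_M = C_{M0}(1−X) = 1.96×0.693 = 1.358 kmol/m³.
Rates in a CSTR are evaluated at the outlet concentration: r_N = 0.313×1.358 = 0.4251, r_P = 4.42×1.358^0.5 = 5.151.
Fraction of consumed M going to N: r_N/(r_N+r_P) = 0.07624.
C_N = 0.07624·C_{M0}·X = 0.07624×1.96×0.307 = 0.0459 kmol/m³.

0.0459 kmol/m³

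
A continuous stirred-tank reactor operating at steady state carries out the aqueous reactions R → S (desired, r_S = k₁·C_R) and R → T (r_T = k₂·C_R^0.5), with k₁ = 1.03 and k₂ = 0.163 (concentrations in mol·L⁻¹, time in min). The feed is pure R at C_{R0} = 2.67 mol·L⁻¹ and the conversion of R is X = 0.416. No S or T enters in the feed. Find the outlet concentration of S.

0.986 mol·L⁻¹

Exit C_R = C_{R0}(1−X) = 2.67×0.584 = 1.559 mol·L⁻¹.
In a CSTR the entire volume is at exit conditions, so r_S = 1.03×1.559 = 1.606 and r_T = 0.163×1.559^0.5 = 0.2035.
Fraction of consumed R going to S: r_S/(r_S+r_T) = 0.8875.
C_S = 0.8875·C_{R0}·X = 0.8875×2.67×0.416 = 0.986 mol·L⁻¹.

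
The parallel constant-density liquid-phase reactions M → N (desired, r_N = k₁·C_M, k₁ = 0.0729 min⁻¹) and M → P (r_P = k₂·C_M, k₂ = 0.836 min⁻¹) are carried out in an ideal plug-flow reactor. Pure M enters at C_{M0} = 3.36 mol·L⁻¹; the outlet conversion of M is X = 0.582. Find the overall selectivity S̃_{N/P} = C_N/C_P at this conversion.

0.0872

C_M = C_{M0}(1−X) = 1.404 mol·L⁻¹.
Both paths are first order in M, so the instantaneous fraction to N is constant: dC_N/d(−C_M) = k₁/(k₁+k₂) = 0.08021.
C_N = 0.08021·(C_{M0}−C_M) = 0.08021×1.956 = 0.157 mol·L⁻¹.
C_P = (C_{M0}−C_M)−C_N = 1.799 mol·L⁻¹; S̃_{N/P} = 0.1568/1.799 = 0.0872.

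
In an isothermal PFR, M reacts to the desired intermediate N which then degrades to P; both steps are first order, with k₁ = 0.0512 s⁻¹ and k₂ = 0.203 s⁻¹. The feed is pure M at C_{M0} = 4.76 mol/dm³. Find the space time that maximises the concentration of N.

9.07 s

The intermediate peaks when r₁ = r₂, i.e. k₁e^(−k₁τ) = k₂e^(−k₂τ), giving τ_opt = ln(k₂/k₁)/(k₂−k₁).
= ln(0.203/0.0512)/(0.203−0.0512) = ln(3.965)/0.1518 = 1.377/0.1518 = 9.07 s.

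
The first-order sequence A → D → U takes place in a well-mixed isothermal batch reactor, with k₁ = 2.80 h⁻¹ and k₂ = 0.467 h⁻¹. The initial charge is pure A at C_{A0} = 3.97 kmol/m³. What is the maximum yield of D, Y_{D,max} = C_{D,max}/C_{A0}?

0.699

For a first-order series the maximum intermediate yield is C_{D,max}/C_{A0} = (k₁/k₂)^[k₂/(k₂−k₁)].
= (2.80/0.467)^(0.467/(0.467−2.80)) = (5.996)^(-0.2002) = 0.6987.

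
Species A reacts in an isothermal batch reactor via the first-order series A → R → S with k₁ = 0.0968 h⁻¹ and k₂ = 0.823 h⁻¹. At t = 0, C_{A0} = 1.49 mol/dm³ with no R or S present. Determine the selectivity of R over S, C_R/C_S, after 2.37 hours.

The intermediate concentration in a first-order A→B→C sequence is C_R = k₁C_{A0}(e^(−k₁t) − e^(−k₂t))/(k₂−k₁).
e^(−k₁t) = e^(−0.0968×2.37) = e^(−0.2294) = 0.7950; e^(−k₂t) = e^(−1.951) = 0.1422.
C_R = 0.0968×1.49/(0.823−0.0968) × (0.7950−0.1422) = 0.1986×0.6528 = 0.1297 mol/dm³.
C_A = C_{A0}e^(−k₁t) = 1.185 mol/dm³, so C_S = C_{A0}−C_A−C_R = 0.1758 mol/dm³; C_R/C_S = 0.738.

0.738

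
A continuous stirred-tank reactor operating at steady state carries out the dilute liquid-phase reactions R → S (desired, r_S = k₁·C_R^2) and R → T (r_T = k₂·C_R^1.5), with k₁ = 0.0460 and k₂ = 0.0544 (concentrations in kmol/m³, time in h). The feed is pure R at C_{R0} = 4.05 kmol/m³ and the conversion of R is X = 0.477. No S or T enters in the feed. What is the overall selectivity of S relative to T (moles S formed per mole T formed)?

Exit C_R = C_{R0}(1−X) = 4.05×0.523 = 2.118 kmol/m³.
A CSTR operates uniformly at the exit composition, giving r_S = 0.2064 and r_T = 0.1677 (each k·C_R^n at C_R = 2.118).
Overall selectivity = C_S/C_T = r_Sτ/(r_Tτ) = r_S/r_T = 1.23.

1.23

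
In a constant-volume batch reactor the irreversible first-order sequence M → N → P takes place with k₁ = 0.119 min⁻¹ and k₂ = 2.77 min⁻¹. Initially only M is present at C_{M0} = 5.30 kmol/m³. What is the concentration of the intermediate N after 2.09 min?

0.185 kmol/m³

For first-order series with pure M initially, C_N(t) = k₁C_{M0}/(k₂−k₁)·(e^(−k₁t) − e^(−k₂t)).
e^(−k₁t) = e^(−0.119×2.09) = e^(−0.2487) = 0.7798; e^(−k₂t) = e^(−5.789) = 0.003060.
C_N = 0.119×5.30/(2.77−0.119) × (0.7798−0.003060) = 0.2379×0.7767 = 0.1848 kmol/m³.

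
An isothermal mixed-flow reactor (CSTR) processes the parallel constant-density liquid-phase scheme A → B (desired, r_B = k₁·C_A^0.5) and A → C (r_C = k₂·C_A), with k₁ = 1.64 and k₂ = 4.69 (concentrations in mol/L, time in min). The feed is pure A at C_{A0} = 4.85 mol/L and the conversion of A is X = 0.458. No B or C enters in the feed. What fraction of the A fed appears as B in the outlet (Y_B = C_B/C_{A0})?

Exit C_A = C_{A0}(1−X) = 4.85×0.542 = 2.629 mol/L.
Rates in a CSTR are evaluated at the outlet concentration: r_B = 1.64×2.629^0.5 = 2.659, r_C = 4.69×2.629 = 12.33.
Fraction of consumed A going to B: r_B/(r_B+r_C) = 0.1774.
C_B = 0.1774·C_{A0}·X = 0.1774×4.85×0.458 = 0.394 mol/L; Y_B = C_B/C_{A0} = 0.0813.

0.0813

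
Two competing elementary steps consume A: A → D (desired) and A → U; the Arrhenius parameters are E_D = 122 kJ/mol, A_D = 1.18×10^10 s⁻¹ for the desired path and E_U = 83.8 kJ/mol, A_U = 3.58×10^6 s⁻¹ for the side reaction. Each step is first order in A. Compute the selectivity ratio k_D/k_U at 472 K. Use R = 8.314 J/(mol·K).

0.195

Since both paths have the same order in A, the concentration cancels and S_{D/U} = k_D/k_U = (A_D/A_U)·exp[(E_U−E_D)/(RT)].
(E_U−E_D)/(RT) = (83.8−122)×10³/(8.314×472) = -38200/3924 = -9.734.
k_D/k_U = (1.18×10^10/3.58×10^6)·exp(-9.734) = 3296 × 5.921×10^-5 = 0.195.
Since E_D > E_U, raising the temperature improves selectivity toward D.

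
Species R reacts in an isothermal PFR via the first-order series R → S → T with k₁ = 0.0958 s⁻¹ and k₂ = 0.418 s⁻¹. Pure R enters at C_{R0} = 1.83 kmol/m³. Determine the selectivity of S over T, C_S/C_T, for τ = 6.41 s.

Solving the coupled first-order balances gives C_S(τ) = [k₁/(k₂−k₁)]·C_{R0}·(e^(−k₁τ) − e^(−k₂τ)).
e^(−k₁τ) = e^(−0.0958×6.41) = e^(−0.6141) = 0.5411; e^(−k₂τ) = e^(−2.679) = 0.06861.
C_S = 0.0958×1.83/(0.418−0.0958) × (0.5411−0.06861) = 0.5441×0.4725 = 0.2571 kmol/m³.
C_R = C_{R0}e^(−k₁τ) = 0.9903 kmol/m³, so C_T = C_{R0}−C_R−C_S = 0.5826 kmol/m³; C_S/C_T = 0.441.

0.441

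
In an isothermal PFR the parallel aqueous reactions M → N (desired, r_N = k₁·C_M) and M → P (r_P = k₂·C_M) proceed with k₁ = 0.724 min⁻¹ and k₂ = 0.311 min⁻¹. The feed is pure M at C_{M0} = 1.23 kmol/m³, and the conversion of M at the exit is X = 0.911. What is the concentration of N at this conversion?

0.784 kmol/m³

C_M = C_{M0}(1−X) = 0.1095 kmol/m³.
Both paths are first order in M, so the instantaneous fraction to N is constant: dC_N/d(−C_M) = k₁/(k₁+k₂) = 0.6995.
C_N = 0.6995·(C_{M0}−C_M) = 0.6995×1.121 = 0.784 kmol/m³.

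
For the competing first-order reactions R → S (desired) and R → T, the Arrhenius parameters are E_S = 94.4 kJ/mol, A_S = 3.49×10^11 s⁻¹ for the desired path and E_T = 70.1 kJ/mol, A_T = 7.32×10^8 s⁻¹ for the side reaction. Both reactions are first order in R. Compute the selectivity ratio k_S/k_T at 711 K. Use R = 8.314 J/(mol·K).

7.82

With equal orders, S_{S/T} = k_S/k_T = (A_S/A_T)·exp[(E_T−E_S)/(RT)].
(E_T−E_S)/(RT) = (70.1−94.4)×10³/(8.314×711) = -24300/5911 = -4.111.
k_S/k_T = (3.49×10^11/7.32×10^8)·exp(-4.111) = 476.8 × 0.01639 = 7.82.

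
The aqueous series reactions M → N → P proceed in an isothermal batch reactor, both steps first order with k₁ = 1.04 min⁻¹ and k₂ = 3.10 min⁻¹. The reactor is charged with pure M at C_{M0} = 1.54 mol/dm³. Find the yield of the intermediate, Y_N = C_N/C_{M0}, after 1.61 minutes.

0.0912

The intermediate concentration in a first-order A→B→C sequence is C_N = k₁C_{M0}(e^(−k₁t) − e^(−k₂t))/(k₂−k₁).
e^(−k₁t) = e^(−1.04×1.61) = e^(−1.674) = 0.1874; e^(−k₂t) = e^(−4.991) = 0.006799.
C_N = 1.04×1.54/(3.10−1.04) × (0.1874−0.006799) = 0.7775×0.1806 = 0.1404 mol/dm³.
Y_N = C_N/C_{M0} = 0.1404/1.54 = 0.0912.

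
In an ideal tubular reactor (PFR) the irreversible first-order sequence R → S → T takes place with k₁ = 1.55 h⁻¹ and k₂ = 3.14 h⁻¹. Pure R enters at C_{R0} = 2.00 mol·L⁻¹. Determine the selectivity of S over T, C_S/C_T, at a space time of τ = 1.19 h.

0.184

Solving the coupled first-order balances gives C_S(τ) = [k₁/(k₂−k₁)]·C_{R0}·(e^(−k₁τ) − e^(−k₂τ)).
e^(−k₁τ) = e^(−1.55×1.19) = e^(−1.845) = 0.1581; e^(−k₂τ) = e^(−3.737) = 0.02384.
C_S = 1.55×2.00/(3.14−1.55) × (0.1581−0.02384) = 1.950×0.1343 = 0.2618 mol·L⁻¹.
C_R = C_{R0}e^(−k₁τ) = 0.3162 mol·L⁻¹, so C_T = C_{R0}−C_R−C_S = 1.422 mol·L⁻¹; C_S/C_T = 0.184.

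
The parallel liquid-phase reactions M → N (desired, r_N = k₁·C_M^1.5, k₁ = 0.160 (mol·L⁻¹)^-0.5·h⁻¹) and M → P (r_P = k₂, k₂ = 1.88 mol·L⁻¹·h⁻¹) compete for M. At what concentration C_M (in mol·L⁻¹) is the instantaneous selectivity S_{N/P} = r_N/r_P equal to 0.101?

S_{N/P} = (k₁/k₂)·C_M^1.5 ⇒ C_M = (S·k₂/k₁)^(1/1.5).
= (0.101×1.88/0.160)^(0.6667) = (1.187)^(0.6667) = 1.12 mol·L⁻¹.

1.12 mol·L⁻¹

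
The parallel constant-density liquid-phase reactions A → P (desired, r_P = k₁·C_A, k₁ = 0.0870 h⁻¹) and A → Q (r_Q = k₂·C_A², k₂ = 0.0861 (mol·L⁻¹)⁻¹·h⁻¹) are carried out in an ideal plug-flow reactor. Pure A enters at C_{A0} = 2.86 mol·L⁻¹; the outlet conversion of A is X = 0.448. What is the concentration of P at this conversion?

0.406 mol·L⁻¹

C_A = C_{A0}(1−X) = 1.579 mol·L⁻¹.
Along a PFR/batch, dC_P/dC_A = −r_P/(r_P+r_Q) = −k₁/(k₁+k₂·C_A).
Integrating from C_{A0} to C_A: C_P = (0.0870/0.0861)·ln[(0.0870+0.0861·2.86)/(0.0870+0.0861·1.58)] = 1.010·ln(0.3332/0.2229) = 0.4062 mol·L⁻¹.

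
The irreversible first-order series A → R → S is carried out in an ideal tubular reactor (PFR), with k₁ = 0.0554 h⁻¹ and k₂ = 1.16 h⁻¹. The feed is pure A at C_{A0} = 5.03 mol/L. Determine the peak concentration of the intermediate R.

0.206 mol/L

Evaluating C_R at τ_opt = ln(k₂/k₁)/(k₂−k₁) gives C_{R,max}/C_{A0} = (k₁/k₂)^[k₂/(k₂−k₁)].
= (0.0554/1.16)^(1.16/(1.16−0.0554)) = (0.04776)^(1.050) = 0.04100.
C_{R,max} = 0.04100×5.03 = 0.206 mol/L.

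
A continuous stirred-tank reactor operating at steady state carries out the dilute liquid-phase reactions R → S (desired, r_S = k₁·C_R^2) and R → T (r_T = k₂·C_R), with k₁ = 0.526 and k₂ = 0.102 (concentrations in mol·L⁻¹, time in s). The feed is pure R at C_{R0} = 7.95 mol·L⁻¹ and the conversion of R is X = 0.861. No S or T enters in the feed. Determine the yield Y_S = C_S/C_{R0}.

0.732

Exit C_R = C_{R0}(1−X) = 7.95×0.139 = 1.105 mol·L⁻¹.
Rates in a CSTR are evaluated at the outlet concentration: r_S = 0.526×1.105^2 = 0.6423, r_T = 0.102×1.105 = 0.1127.
Fraction of consumed R going to S: r_S/(r_S+r_T) = 0.8507.
C_S = 0.8507·C_{R0}·X = 0.8507×7.95×0.861 = 5.82 mol·L⁻¹; Y_S = C_S/C_{R0} = 0.732.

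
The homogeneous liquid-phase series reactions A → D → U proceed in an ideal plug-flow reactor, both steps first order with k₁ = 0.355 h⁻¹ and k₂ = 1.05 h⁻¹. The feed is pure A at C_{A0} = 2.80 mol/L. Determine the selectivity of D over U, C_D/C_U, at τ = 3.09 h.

0.292

Solving the coupled first-order balances gives C_D(τ) = [k₁/(k₂−k₁)]·C_{A0}·(e^(−k₁τ) − e^(−k₂τ)).
e^(−k₁τ) = e^(−0.355×3.09) = e^(−1.097) = 0.3339; e^(−k₂τ) = e^(−3.244) = 0.03899.
C_D = 0.355×2.80/(1.05−0.355) × (0.3339−0.03899) = 1.430×0.2949 = 0.4218 mol/L.
C_A = C_{A0}e^(−k₁τ) = 0.9349 mol/L, so C_U = C_{A0}−C_A−C_D = 1.443 mol/L; C_D/C_U = 0.292.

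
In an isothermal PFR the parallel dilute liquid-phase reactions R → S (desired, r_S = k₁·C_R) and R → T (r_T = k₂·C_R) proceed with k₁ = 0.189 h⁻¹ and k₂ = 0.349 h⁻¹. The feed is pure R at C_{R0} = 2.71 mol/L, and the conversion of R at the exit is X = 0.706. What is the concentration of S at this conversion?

0.672 mol/L

C_R = C_{R0}(1−X) = 0.7967 mol/L.
Both paths are first order in R, so the instantaneous fraction to S is constant: dC_S/d(−C_R) = k₁/(k₁+k₂) = 0.3513.
C_S = 0.3513·(C_{R0}−C_R) = 0.3513×1.913 = 0.672 mol/L.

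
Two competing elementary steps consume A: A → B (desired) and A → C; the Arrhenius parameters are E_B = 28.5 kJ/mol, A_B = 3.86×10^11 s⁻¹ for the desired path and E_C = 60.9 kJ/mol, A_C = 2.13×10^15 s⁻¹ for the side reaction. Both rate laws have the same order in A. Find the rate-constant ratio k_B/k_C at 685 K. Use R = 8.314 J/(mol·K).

Since both paths have the same order in A, the concentration cancels and S_{B/C} = k_B/k_C = (A_B/A_C)·exp[(E_C−E_B)/(RT)].
(E_C−E_B)/(RT) = (60.9−28.5)×10³/(8.314×685) = 32400/5695 = 5.689.
k_B/k_C = (3.86×10^11/2.13×10^15)·exp(5.689) = 1.812×10^-4 × 295.6 = 0.0536.
Since E_B < E_C, lowering the temperature improves selectivity toward B.

0.0536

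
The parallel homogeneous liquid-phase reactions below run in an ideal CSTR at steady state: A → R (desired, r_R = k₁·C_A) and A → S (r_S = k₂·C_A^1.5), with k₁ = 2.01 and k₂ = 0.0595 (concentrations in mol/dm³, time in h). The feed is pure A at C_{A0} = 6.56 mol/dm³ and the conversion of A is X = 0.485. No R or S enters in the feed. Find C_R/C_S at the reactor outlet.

18.4

Exit C_A = C_{A0}(1−X) = 6.56×0.515 = 3.378 mol/dm³.
A CSTR operates uniformly at the exit composition, giving r_R = 6.791 and r_S = 0.3695 (each k·C_A^n at C_A = 3.378).
Overall selectivity = C_R/C_S = r_Rτ/(r_Sτ) = r_R/r_S = 18.4.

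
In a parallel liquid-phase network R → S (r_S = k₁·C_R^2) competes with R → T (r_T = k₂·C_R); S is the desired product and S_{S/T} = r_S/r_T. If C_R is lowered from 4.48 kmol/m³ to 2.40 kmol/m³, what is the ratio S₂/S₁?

S_{S/T} = (k₁/k₂)·C_R, so S₂/S₁ = (C_{R,2}/C_{R,1}).
= 2.40/4.48 = 0.536.
Selectivity toward S falls as C_R falls — high-concentration operation is favoured.

0.536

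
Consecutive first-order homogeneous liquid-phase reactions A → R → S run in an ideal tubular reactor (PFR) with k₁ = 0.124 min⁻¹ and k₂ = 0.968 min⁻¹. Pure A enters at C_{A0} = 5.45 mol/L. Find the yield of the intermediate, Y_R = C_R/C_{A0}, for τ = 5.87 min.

Solving the coupled first-order balances gives C_R(τ) = [k₁/(k₂−k₁)]·C_{A0}·(e^(−k₁τ) − e^(−k₂τ)).
e^(−k₁τ) = e^(−0.124×5.87) = e^(−0.7279) = 0.4829; e^(−k₂τ) = e^(−5.682) = 0.003406.
C_R = 0.124×5.45/(0.968−0.124) × (0.4829−0.003406) = 0.8007×0.4795 = 0.3840 mol/L.
Y_R = C_R/C_{A0} = 0.3840/5.45 = 0.0705.

0.0705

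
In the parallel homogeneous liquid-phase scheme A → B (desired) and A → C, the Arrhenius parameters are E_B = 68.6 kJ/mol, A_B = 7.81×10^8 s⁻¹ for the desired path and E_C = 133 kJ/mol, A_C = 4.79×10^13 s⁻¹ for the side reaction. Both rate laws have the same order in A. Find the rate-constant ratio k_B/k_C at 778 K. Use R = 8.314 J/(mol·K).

0.344

k_B/k_C = (A_B/A_C)·exp[−(E_B−E_C)/(RT)] = (A_B/A_C)·exp[(E_C−E_B)/(RT)].
(E_C−E_B)/(RT) = (133−68.6)×10³/(8.314×778) = 64400/6468 = 9.956.
k_B/k_C = (7.81×10^8/4.79×10^13)·exp(9.956) = 1.630×10^-5 × 21084 = 0.344.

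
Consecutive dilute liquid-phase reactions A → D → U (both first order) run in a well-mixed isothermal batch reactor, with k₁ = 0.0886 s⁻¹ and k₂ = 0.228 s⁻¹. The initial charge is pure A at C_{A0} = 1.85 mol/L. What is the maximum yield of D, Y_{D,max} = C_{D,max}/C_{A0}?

0.213

Evaluating C_D at t_opt = ln(k₂/k₁)/(k₂−k₁) gives C_{D,max}/C_{A0} = (k₁/k₂)^[k₂/(k₂−k₁)].
= (0.0886/0.228)^(0.228/(0.228−0.0886)) = (0.3886)^(1.636) = 0.2131.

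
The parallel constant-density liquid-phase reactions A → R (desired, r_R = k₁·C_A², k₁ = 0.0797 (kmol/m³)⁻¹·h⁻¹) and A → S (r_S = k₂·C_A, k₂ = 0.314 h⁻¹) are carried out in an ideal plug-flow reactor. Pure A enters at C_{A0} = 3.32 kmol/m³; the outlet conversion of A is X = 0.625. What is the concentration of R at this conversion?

0.749 kmol/m³

C_A = C_{A0}(1−X) = 1.245 kmol/m³.
Along a PFR/batch, dC_S/dC_A = −r_S/(r_R+r_S) = −k₂/(k₂+k₁·C_A).
Integrating from C_{A0} to C_A: C_S = (0.314/0.0797)·ln[(0.314+0.0797·3.32)/(0.314+0.0797·1.24)] = 3.940·ln(0.5786/0.4132) = 1.326 kmol/m³.
Then C_R = (C_{A0}−C_A) − C_S = 2.075 − 1.326 = 0.7488 kmol/m³.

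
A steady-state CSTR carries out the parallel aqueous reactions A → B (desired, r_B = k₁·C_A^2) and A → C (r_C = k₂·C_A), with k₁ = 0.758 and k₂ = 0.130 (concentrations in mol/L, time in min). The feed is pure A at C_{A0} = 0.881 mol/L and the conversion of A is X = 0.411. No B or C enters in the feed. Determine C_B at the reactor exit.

Exit C_A = C_{A0}(1−X) = 0.881×0.589 = 0.5189 mol/L.
In a CSTR the entire volume is at exit conditions, so r_B = 0.758×0.5189^2 = 0.2041 and r_C = 0.130×0.5189 = 0.06746.
Fraction of consumed A going to B: r_B/(r_B+r_C) = 0.7516.
C_B = 0.7516·C_{A0}·X = 0.7516×0.881×0.411 = 0.272 mol/L.

0.272 mol/L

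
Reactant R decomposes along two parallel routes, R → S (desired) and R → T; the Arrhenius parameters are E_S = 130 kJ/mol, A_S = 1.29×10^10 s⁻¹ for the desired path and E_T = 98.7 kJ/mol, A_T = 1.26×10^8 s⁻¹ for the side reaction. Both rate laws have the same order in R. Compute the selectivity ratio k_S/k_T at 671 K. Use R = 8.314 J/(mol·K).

Since both paths have the same order in R, the concentration cancels and S_{S/T} = k_S/k_T = (A_S/A_T)·exp[(E_T−E_S)/(RT)].
(E_T−E_S)/(RT) = (98.7−130)×10³/(8.314×671) = -31300/5579 = -5.611.
k_S/k_T = (1.29×10^10/1.26×10^8)·exp(-5.611) = 102.4 × 0.003659 = 0.375.
Since E_S > E_T, raising the temperature improves selectivity toward S.

0.375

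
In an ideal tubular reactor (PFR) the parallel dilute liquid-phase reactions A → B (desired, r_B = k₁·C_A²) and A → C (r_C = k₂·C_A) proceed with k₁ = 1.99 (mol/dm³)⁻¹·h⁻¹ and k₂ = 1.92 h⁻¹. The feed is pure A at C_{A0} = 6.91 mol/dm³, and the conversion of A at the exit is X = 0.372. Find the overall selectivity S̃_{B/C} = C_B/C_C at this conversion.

C_A = C_{A0}(1−X) = 4.339 mol/dm³.
Along a PFR/batch, dC_C/dC_A = −r_C/(r_B+r_C) = −k₂/(k₂+k₁·C_A).
Integrating from C_{A0} to C_A: C_C = (1.92/1.99)·ln[(1.92+1.99·6.91)/(1.92+1.99·4.34)] = 0.9648·ln(15.67/10.56) = 0.3813 mol/dm³.
Then C_B = (C_{A0}−C_A) − C_C = 2.571 − 0.3813 = 2.189 mol/dm³.
S̃_{B/C} = C_B/C_C = 2.189/0.3813 = 5.74.

5.74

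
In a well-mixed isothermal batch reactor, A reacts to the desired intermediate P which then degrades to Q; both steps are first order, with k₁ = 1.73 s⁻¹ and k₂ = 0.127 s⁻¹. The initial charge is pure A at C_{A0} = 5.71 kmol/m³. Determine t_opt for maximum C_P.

Setting dC_P/dt = 0 gives t_opt = ln(k₂/k₁)/(k₂−k₁).
= ln(0.127/1.73)/(0.127−1.73) = ln(0.07341)/-1.603 = -2.612/-1.603 = 1.63 s.

1.63 s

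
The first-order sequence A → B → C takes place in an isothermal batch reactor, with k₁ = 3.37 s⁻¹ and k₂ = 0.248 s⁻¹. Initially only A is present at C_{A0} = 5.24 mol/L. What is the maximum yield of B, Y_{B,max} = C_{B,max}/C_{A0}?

0.813

For a first-order series the maximum intermediate yield is C_{B,max}/C_{A0} = (k₁/k₂)^[k₂/(k₂−k₁)].
= (3.37/0.248)^(0.248/(0.248−3.37)) = (13.59)^(-0.07944) = 0.8128.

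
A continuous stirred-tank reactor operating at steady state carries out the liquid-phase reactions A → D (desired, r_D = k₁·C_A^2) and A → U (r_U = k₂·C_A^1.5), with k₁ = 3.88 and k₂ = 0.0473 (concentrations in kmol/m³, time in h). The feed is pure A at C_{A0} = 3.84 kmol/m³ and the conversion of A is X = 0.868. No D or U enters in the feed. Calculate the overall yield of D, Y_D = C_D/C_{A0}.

0.853

Exit C_A = C_{A0}(1−X) = 3.84×0.132 = 0.5069 kmol/m³.
In a CSTR the entire volume is at exit conditions, so r_D = 3.88×0.5069^2 = 0.9969 and r_U = 0.0473×0.5069^1.5 = 0.01707.
Fraction of consumed A going to D: r_D/(r_D+r_U) = 0.9832.
C_D = 0.9832·C_{A0}·X = 0.9832×3.84×0.868 = 3.28 kmol/m³; Y_D = C_D/C_{A0} = 0.853.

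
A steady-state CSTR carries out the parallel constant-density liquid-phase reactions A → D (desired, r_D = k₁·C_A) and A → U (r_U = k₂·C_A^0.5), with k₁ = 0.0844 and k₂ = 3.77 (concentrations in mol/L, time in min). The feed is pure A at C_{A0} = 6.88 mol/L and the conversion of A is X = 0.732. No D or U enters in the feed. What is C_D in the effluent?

Exit C_A = C_{A0}(1−X) = 6.88×0.268 = 1.844 mol/L.
In a CSTR the entire volume is at exit conditions, so r_D = 0.0844×1.844 = 0.1556 and r_U = 3.77×1.844^0.5 = 5.119.
Fraction of consumed A going to D: r_D/(r_D+r_U) = 0.02950.
C_D = 0.02950·C_{A0}·X = 0.02950×6.88×0.732 = 0.149 mol/L.

0.149 mol/L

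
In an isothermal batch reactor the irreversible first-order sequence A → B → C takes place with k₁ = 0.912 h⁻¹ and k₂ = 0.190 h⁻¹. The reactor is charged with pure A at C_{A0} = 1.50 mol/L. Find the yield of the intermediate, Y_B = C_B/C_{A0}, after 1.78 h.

0.652

Solving the coupled first-order balances gives C_B(t) = [k₁/(k₂−k₁)]·C_{A0}·(e^(−k₁t) − e^(−k₂t)).
e^(−k₁t) = e^(−0.912×1.78) = e^(−1.623) = 0.1972; e^(−k₂t) = e^(−0.3382) = 0.7131.
C_B = 0.912×1.50/(0.190−0.912) × (0.1972−0.7131) = (-1.895)×(-0.5158) = 0.9773 mol/L.
Y_B = C_B/C_{A0} = 0.9773/1.50 = 0.652.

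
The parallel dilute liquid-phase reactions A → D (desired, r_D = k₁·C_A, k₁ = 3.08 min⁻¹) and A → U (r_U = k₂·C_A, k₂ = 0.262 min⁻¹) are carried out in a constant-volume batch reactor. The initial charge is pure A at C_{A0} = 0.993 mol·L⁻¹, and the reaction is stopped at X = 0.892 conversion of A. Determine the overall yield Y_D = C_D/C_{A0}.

C_A = C_{A0}(1−X) = 0.1072 mol·L⁻¹.
Both paths are first order in A, so the instantaneous fraction to D is constant: dC_D/d(−C_A) = k₁/(k₁+k₂) = 0.9216.
C_D = 0.9216·(C_{A0}−C_A) = 0.9216×0.8858 = 0.816 mol·L⁻¹.
Y_D = C_D/C_{A0} = 0.8163/0.993 = 0.822.

0.822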